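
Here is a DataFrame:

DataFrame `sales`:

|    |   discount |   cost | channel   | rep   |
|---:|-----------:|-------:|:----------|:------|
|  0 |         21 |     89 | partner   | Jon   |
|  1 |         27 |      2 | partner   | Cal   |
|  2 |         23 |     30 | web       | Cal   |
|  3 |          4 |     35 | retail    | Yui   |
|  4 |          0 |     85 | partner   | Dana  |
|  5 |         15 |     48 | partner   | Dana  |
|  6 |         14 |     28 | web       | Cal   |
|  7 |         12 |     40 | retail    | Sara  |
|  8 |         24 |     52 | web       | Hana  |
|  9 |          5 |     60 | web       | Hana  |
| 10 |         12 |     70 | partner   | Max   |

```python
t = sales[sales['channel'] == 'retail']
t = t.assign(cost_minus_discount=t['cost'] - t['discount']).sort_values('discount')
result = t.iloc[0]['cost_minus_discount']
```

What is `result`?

31

filter rows where channel == 'retail':
   discount  cost channel   rep
3         4    35  retail   Yui
7        12    40  retail  Sara
add column cost_minus_discount = t['cost'] - t['discount']:
   discount  cost channel   rep  cost_minus_discount
3         4    35  retail   Yui                   31
7        12    40  retail  Sara                   28
sort by discount:
   discount  cost channel   rep  cost_minus_discount
3         4    35  retail   Yui                   31
7        12    40  retail  Sara                   28
Hence 31.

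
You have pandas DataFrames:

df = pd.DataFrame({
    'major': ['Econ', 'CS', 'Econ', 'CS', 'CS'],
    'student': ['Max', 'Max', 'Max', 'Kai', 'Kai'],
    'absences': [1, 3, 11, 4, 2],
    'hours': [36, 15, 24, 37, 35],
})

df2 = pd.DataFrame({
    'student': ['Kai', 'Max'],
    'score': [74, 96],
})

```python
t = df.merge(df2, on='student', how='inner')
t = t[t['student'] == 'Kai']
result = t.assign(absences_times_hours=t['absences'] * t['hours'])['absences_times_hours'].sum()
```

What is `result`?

218

merge on 'student' (how='inner') → 5 rows:
  major student  absences  hours  score
0  Econ     Max         1     36     96
1    CS     Max         3     15     96
2  Econ     Max        11     24     96
3    CS     Kai         4     37     74
4    CS     Kai         2     35     74
filter rows where student == 'Kai':
  major student  absences  hours  score
3    CS     Kai         4     37     74
4    CS     Kai         2     35     74
add column absences_times_hours = t['absences'] * t['hours']:
  major student  absences  hours  score  absences_times_hours
3    CS     Kai         4     37     74                   148
4    CS     Kai         2     35     74                    70
Taking the sum of column 'absences_times_hours' gives 218.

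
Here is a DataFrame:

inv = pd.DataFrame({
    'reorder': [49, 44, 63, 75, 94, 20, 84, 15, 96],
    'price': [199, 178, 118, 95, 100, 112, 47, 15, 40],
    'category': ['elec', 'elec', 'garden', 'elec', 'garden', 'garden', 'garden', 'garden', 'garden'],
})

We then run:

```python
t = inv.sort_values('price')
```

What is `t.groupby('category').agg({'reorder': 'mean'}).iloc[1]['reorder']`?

62.0

sort by price:
   reorder  price category
7       15     15   garden
8       96     40   garden
6       84     47   garden
3       75     95     elec
4       94    100   garden
5       20    112   garden
2       63    118   garden
1       44    178     elec
0       49    199     elec
group by category, mean of reorder:
          reorder
category         
elec         56.0
garden       62.0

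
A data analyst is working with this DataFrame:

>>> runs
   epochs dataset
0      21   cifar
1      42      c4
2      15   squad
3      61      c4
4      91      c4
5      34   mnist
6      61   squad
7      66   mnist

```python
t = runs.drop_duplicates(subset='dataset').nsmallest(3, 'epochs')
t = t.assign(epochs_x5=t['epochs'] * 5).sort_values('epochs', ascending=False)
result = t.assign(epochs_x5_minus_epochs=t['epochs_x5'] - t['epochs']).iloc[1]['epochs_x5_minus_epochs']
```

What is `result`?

84

drop duplicate dataset (keep=first):
   epochs dataset
0      21   cifar
1      42      c4
2      15   squad
5      34   mnist
take 3 rows with smallest epochs:
   epochs dataset
2      15   squad
0      21   cifar
5      34   mnist
add column epochs_x5 = t['epochs'] * 5:
   epochs dataset  epochs_x5
2      15   squad         75
0      21   cifar        105
5      34   mnist        170
sort by epochs descending:
   epochs dataset  epochs_x5
5      34   mnist        170
0      21   cifar        105
2      15   squad         75
add column epochs_x5_minus_epochs = t['epochs_x5'] - t['epochs']:
   epochs dataset  epochs_x5  epochs_x5_minus_epochs
5      34   mnist        170                     136
0      21   cifar        105                      84
2      15   squad         75                      60
value at position 1, column 'epochs_x5_minus_epochs' → 84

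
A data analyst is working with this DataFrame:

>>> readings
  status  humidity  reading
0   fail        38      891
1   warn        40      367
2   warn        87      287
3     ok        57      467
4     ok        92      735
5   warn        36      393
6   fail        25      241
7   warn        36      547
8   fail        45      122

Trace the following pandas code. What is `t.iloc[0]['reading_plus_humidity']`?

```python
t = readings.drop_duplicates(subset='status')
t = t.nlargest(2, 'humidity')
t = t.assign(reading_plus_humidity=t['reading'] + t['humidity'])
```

drop duplicate status (keep=first):
  status  humidity  reading
0   fail        38      891
1   warn        40      367
3     ok        57      467
take 2 rows with largest humidity:
  status  humidity  reading
3     ok        57      467
1   warn        40      367
add column reading_plus_humidity = t['reading'] + t['humidity']:
  status  humidity  reading  reading_plus_humidity
3     ok        57      467                    524
1   warn        40      367                    407
value at position 0, column 'reading_plus_humidity' → 524

524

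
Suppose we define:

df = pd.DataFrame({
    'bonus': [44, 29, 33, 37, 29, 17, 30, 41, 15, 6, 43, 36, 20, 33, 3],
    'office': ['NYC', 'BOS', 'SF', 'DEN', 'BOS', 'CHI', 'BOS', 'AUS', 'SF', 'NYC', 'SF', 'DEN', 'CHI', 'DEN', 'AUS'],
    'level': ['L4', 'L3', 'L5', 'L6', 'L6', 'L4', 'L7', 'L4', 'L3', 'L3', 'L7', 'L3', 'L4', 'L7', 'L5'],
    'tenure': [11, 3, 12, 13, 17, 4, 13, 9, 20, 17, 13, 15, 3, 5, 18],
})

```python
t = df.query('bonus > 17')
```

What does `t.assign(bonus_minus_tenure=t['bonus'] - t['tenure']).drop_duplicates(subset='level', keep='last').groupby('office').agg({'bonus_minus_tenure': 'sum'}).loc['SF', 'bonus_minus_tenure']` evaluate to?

filter rows where bonus > 17:
    bonus office level  tenure
0      44    NYC    L4      11
1      29    BOS    L3       3
2      33     SF    L5      12
3      37    DEN    L6      13
4      29    BOS    L6      17
6      30    BOS    L7      13
7      41    AUS    L4       9
10     43     SF    L7      13
11     36    DEN    L3      15
12     20    CHI    L4       3
13     33    DEN    L7       5
add column bonus_minus_tenure = t['bonus'] - t['tenure']:
    bonus office level  tenure  bonus_minus_tenure
0      44    NYC    L4      11                  33
1      29    BOS    L3       3                  26
2      33     SF    L5      12                  21
3      37    DEN    L6      13                  24
4      29    BOS    L6      17                  12
6      30    BOS    L7      13                  17
7      41    AUS    L4       9                  32
10     43     SF    L7      13                  30
11     36    DEN    L3      15                  21
12     20    CHI    L4       3                  17
13     33    DEN    L7       5                  28
drop duplicate level (keep=last):
    bonus office level  tenure  bonus_minus_tenure
2      33     SF    L5      12                  21
4      29    BOS    L6      17                  12
11     36    DEN    L3      15                  21
12     20    CHI    L4       3                  17
13     33    DEN    L7       5                  28
group by office, sum of bonus_minus_tenure:
        bonus_minus_tenure
office                    
BOS                     12
CHI                     17
DEN                     49
SF                      21
Taking the value at row 'SF', column 'bonus_minus_tenure' gives 21.

21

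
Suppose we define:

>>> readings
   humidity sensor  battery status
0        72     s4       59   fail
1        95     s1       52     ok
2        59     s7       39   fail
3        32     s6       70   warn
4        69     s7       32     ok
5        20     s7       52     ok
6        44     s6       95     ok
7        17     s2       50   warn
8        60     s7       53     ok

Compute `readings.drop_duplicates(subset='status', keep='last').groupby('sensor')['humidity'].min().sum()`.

drop duplicate status (keep=last):
   humidity sensor  battery status
2        59     s7       39   fail
7        17     s2       50   warn
8        60     s7       53     ok
group by sensor, min of humidity:
sensor
s2    17
s7    59
Name: humidity, dtype: int64

76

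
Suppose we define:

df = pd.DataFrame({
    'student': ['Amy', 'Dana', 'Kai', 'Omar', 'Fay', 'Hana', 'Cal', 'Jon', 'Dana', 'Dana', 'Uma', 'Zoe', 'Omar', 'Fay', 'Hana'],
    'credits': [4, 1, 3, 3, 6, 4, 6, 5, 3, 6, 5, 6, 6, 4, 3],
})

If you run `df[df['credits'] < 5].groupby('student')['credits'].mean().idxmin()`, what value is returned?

Dana

filter rows where credits < 5:
   student  credits
0      Amy        4
1     Dana        1
2      Kai        3
3     Omar        3
5     Hana        4
8     Dana        3
13     Fay        4
14    Hana        3
group by student, mean of credits:
student
Amy     4.0
Dana    2.0
Fay     4.0
Hana    3.5
Kai     3.0
Omar    3.0
Name: credits, dtype: float64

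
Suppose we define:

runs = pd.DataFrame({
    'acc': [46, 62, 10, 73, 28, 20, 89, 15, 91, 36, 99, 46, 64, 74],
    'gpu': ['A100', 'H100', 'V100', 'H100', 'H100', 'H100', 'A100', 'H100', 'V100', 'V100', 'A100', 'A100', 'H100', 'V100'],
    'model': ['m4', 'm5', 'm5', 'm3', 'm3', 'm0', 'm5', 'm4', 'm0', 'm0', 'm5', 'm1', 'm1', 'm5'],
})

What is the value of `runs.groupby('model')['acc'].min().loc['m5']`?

10

group by model, min of acc:
model
m0    20
m1    46
m3    28
m4    15
m5    10
Name: acc, dtype: int64
Reading off the value at index 'm5', we get 10.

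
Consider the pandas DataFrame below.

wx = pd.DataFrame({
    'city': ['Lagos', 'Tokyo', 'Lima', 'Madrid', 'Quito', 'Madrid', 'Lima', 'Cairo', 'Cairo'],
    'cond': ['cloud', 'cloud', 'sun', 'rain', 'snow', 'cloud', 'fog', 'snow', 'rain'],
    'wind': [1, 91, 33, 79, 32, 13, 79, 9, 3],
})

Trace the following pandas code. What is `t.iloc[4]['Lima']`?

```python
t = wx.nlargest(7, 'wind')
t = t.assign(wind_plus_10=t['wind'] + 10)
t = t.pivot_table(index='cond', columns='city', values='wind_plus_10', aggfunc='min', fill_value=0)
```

take 7 rows with largest wind:
     city   cond  wind
1   Tokyo  cloud    91
3  Madrid   rain    79
6    Lima    fog    79
2    Lima    sun    33
4   Quito   snow    32
5  Madrid  cloud    13
7   Cairo   snow     9
add column wind_plus_10 = t['wind'] + 10:
     city   cond  wind  wind_plus_10
1   Tokyo  cloud    91           101
3  Madrid   rain    79            89
6    Lima    fog    79            89
2    Lima    sun    33            43
4   Quito   snow    32            42
5  Madrid  cloud    13            23
7   Cairo   snow     9            19
pivot: rows=cond, cols=city, min(wind_plus_10):
city   Cairo  Lima  Madrid  Quito  Tokyo
cond                                    
cloud      0     0      23      0    101
fog        0    89       0      0      0
rain       0     0      89      0      0
snow      19     0       0     42      0
sun        0    43       0      0      0
value at position 4, column 'Lima' → 43

43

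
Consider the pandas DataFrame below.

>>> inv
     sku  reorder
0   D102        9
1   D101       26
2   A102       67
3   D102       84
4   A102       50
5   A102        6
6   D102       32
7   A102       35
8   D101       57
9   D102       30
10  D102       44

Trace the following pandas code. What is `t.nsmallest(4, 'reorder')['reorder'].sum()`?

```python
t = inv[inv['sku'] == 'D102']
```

115

filter rows where sku == 'D102':
     sku  reorder
0   D102        9
3   D102       84
6   D102       32
9   D102       30
10  D102       44
take 4 rows with smallest reorder:
     sku  reorder
0   D102        9
9   D102       30
6   D102       32
10  D102       44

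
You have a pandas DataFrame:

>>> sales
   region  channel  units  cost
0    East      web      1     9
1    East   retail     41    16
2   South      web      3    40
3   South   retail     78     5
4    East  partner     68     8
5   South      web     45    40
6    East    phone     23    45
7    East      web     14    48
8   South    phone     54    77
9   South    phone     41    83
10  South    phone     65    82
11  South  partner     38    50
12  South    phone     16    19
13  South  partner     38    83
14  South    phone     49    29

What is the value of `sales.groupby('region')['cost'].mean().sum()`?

76.0

group by region, mean of cost:
region
East     25.2
South    50.8
Name: cost, dtype: float64
Taking the sum of the resulting series gives 76.0.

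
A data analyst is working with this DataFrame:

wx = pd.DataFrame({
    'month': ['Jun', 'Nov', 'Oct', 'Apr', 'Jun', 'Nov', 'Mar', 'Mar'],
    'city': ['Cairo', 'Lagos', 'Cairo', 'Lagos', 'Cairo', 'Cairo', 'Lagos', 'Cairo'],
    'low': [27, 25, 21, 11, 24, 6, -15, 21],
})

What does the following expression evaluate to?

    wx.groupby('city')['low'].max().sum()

group by city, max of low:
city
Cairo    27
Lagos    25
Name: low, dtype: int64
Hence 52.

52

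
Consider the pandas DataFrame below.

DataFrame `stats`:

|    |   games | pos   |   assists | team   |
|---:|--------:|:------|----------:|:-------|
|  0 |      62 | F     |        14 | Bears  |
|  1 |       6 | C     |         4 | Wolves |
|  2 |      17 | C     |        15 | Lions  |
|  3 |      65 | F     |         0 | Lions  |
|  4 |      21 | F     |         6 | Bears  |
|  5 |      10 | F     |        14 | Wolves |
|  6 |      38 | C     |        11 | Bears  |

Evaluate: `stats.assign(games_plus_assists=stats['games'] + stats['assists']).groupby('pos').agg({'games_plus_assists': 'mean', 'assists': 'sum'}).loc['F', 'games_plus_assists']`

add column games_plus_assists = stats['games'] + stats['assists']:
   games pos  assists    team  games_plus_assists
0     62   F       14   Bears                  76
1      6   C        4  Wolves                  10
2     17   C       15   Lions                  32
3     65   F        0   Lions                  65
4     21   F        6   Bears                  27
5     10   F       14  Wolves                  24
6     38   C       11   Bears                  49
group by pos: mean(games_plus_assists), sum(assists):
     games_plus_assists  assists
pos                             
C             30.333333       30
F             48.000000       34
Hence 48.0.

48.0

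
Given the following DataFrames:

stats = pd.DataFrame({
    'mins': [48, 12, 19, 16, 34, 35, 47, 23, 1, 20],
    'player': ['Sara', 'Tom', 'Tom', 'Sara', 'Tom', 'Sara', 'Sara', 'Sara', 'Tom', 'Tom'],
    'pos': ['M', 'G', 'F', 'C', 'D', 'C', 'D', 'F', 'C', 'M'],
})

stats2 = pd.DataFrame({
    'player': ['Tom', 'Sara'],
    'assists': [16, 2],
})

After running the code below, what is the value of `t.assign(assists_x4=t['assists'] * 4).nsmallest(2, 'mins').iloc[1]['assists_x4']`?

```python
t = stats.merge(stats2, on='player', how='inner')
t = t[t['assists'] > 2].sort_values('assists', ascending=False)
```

merge on 'player' (how='inner') → 10 rows:
   mins player pos  assists
0    48   Sara   M        2
1    12    Tom   G       16
2    19    Tom   F       16
3    16   Sara   C        2
4    34    Tom   D       16
5    35   Sara   C        2
6    47   Sara   D        2
7    23   Sara   F        2
8     1    Tom   C       16
9    20    Tom   M       16
filter rows where assists > 2:
   mins player pos  assists
1    12    Tom   G       16
2    19    Tom   F       16
4    34    Tom   D       16
8     1    Tom   C       16
9    20    Tom   M       16
sort by assists descending:
   mins player pos  assists
1    12    Tom   G       16
2    19    Tom   F       16
4    34    Tom   D       16
8     1    Tom   C       16
9    20    Tom   M       16
add column assists_x4 = t['assists'] * 4:
   mins player pos  assists  assists_x4
1    12    Tom   G       16          64
2    19    Tom   F       16          64
4    34    Tom   D       16          64
8     1    Tom   C       16          64
9    20    Tom   M       16          64
take 2 rows with smallest mins:
   mins player pos  assists  assists_x4
8     1    Tom   C       16          64
1    12    Tom   G       16          64
Hence 64.

64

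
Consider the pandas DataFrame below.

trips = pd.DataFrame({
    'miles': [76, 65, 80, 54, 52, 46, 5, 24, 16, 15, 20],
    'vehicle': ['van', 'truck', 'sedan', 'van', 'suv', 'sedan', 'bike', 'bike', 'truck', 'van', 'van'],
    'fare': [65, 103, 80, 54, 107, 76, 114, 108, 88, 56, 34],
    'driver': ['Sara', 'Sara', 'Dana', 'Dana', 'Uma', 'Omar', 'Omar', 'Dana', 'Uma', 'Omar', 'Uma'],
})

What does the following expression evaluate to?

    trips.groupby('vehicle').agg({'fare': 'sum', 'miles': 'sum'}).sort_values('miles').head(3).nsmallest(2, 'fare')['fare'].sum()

group by vehicle: sum(fare), sum(miles):
         fare  miles
vehicle             
bike      222     29
sedan     156    126
suv       107     52
truck     191     81
van       209    165
sort by miles:
         fare  miles
vehicle             
bike      222     29
suv       107     52
truck     191     81
sedan     156    126
van       209    165
take first 3 rows:
         fare  miles
vehicle             
bike      222     29
suv       107     52
truck     191     81
take 2 rows with smallest fare:
         fare  miles
vehicle             
suv       107     52
truck     191     81
Finally, sum of column 'fare' = 298.

298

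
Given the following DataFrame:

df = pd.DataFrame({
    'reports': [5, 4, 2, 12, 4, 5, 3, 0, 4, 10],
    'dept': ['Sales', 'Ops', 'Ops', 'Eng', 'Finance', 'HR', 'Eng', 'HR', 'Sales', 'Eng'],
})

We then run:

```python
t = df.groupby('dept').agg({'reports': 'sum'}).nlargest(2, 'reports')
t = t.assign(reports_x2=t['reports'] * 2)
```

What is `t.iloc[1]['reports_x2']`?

group by dept, sum of reports:
         reports
dept            
Eng           25
Finance        4
HR             5
Ops            6
Sales          9
take 2 rows with largest reports:
       reports
dept          
Eng         25
Sales        9
add column reports_x2 = t['reports'] * 2:
       reports  reports_x2
dept                      
Eng         25          50
Sales        9          18

18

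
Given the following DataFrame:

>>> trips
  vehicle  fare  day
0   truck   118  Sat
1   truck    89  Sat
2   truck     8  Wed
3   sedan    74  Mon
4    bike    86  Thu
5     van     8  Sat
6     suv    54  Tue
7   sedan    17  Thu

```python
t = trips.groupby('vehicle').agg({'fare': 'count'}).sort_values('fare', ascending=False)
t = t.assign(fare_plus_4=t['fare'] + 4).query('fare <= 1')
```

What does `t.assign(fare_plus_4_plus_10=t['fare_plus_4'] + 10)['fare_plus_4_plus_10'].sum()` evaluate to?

group by vehicle, count of fare:
         fare
vehicle      
bike        1
sedan       2
suv         1
truck       3
van         1
sort by fare descending:
         fare
vehicle      
truck       3
sedan       2
bike        1
suv         1
van         1
add column fare_plus_4 = t['fare'] + 4:
         fare  fare_plus_4
vehicle                   
truck       3            7
sedan       2            6
bike        1            5
suv         1            5
van         1            5
filter rows where fare <= 1:
         fare  fare_plus_4
vehicle                   
bike        1            5
suv         1            5
van         1            5
add column fare_plus_4_plus_10 = t['fare_plus_4'] + 10:
         fare  fare_plus_4  fare_plus_4_plus_10
vehicle                                        
bike        1            5                   15
suv         1            5                   15
van         1            5                   15
Finally, sum of column 'fare_plus_4_plus_10' = 45.

45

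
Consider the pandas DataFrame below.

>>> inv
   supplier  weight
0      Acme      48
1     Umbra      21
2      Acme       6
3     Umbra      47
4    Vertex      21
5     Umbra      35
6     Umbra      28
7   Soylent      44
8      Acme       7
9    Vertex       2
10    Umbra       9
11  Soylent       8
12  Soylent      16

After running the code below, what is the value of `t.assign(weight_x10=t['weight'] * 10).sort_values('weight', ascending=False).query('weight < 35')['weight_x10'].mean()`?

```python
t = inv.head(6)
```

take first 6 rows:
  supplier  weight
0     Acme      48
1    Umbra      21
2     Acme       6
3    Umbra      47
4   Vertex      21
5    Umbra      35
add column weight_x10 = t['weight'] * 10:
  supplier  weight  weight_x10
0     Acme      48         480
1    Umbra      21         210
2     Acme       6          60
3    Umbra      47         470
4   Vertex      21         210
5    Umbra      35         350
sort by weight descending:
  supplier  weight  weight_x10
0     Acme      48         480
3    Umbra      47         470
5    Umbra      35         350
1    Umbra      21         210
4   Vertex      21         210
2     Acme       6          60
filter rows where weight < 35:
  supplier  weight  weight_x10
1    Umbra      21         210
4   Vertex      21         210
2     Acme       6          60
Taking the mean of column 'weight_x10' gives 160.0.

160.0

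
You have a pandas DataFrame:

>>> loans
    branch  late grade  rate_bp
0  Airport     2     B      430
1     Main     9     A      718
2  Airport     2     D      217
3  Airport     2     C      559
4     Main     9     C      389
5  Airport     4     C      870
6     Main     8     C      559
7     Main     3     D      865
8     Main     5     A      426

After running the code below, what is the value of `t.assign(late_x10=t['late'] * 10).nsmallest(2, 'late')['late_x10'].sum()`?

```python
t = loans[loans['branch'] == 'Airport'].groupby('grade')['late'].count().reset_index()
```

20

filter rows where branch == 'Airport':
    branch  late grade  rate_bp
0  Airport     2     B      430
2  Airport     2     D      217
3  Airport     2     C      559
5  Airport     4     C      870
group by grade, count of late:
grade
B    1
C    2
D    1
Name: late, dtype: int64
reset_index():
  grade  late
0     B     1
1     C     2
2     D     1
add column late_x10 = t['late'] * 10:
  grade  late  late_x10
0     B     1        10
1     C     2        20
2     D     1        10
take 2 rows with smallest late:
  grade  late  late_x10
0     B     1        10
2     D     1        10
So sum() = 20.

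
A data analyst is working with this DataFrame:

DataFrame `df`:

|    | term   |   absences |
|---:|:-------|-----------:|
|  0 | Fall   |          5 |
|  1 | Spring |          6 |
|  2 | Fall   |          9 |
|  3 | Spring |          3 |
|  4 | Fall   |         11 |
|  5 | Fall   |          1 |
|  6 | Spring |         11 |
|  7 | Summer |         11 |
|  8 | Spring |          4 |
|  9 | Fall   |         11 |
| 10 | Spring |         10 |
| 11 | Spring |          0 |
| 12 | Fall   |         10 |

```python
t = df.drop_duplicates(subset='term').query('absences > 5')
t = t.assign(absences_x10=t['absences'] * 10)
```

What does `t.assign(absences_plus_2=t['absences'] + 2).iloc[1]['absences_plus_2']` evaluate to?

13

drop duplicate term (keep=first):
     term  absences
0    Fall         5
1  Spring         6
7  Summer        11
filter rows where absences > 5:
     term  absences
1  Spring         6
7  Summer        11
add column absences_x10 = t['absences'] * 10:
     term  absences  absences_x10
1  Spring         6            60
7  Summer        11           110
add column absences_plus_2 = t['absences'] + 2:
     term  absences  absences_x10  absences_plus_2
1  Spring         6            60                8
7  Summer        11           110               13
Taking the value at position 1, column 'absences_plus_2' gives 13.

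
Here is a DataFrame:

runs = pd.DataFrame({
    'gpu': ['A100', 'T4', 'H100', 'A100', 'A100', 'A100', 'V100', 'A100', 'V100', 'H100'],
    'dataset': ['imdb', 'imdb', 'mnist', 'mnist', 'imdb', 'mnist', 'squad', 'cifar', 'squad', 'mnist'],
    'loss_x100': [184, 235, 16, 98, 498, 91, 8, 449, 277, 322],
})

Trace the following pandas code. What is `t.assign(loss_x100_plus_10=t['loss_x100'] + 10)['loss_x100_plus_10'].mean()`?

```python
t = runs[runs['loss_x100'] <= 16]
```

22.0

filter rows where loss_x100 <= 16:
    gpu dataset  loss_x100
2  H100   mnist         16
6  V100   squad          8
add column loss_x100_plus_10 = t['loss_x100'] + 10:
    gpu dataset  loss_x100  loss_x100_plus_10
2  H100   mnist         16                 26
6  V100   squad          8                 18
The mean of column 'loss_x100_plus_10' is 22.0.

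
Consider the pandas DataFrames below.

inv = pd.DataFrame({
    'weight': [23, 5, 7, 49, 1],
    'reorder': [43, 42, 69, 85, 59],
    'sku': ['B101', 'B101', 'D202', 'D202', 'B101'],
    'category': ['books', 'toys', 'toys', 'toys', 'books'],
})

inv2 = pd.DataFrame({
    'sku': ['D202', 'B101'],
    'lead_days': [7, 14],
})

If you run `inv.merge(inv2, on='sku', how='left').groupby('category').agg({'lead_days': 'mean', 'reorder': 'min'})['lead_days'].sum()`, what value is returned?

23.3333333333

merge on 'sku' (how='left') → 5 rows:
   weight  reorder   sku category  lead_days
0      23       43  B101    books         14
1       5       42  B101     toys         14
2       7       69  D202     toys          7
3      49       85  D202     toys          7
4       1       59  B101    books         14
group by category: mean(lead_days), min(reorder):
          lead_days  reorder
category                    
books     14.000000       43
toys       9.333333       42
Taking the sum of column 'lead_days' gives 23.3333333333.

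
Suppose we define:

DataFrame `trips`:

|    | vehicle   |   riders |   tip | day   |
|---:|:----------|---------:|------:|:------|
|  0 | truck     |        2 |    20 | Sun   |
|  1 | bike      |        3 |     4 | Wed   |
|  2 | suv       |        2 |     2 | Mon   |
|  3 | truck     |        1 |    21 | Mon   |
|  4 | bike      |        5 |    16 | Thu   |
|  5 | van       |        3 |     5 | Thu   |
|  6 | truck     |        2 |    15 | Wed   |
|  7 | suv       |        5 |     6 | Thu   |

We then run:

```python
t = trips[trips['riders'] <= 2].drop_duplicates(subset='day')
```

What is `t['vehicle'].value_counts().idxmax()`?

truck

filter rows where riders <= 2:
  vehicle  riders  tip  day
0   truck       2   20  Sun
2     suv       2    2  Mon
3   truck       1   21  Mon
6   truck       2   15  Wed
drop duplicate day (keep=first):
  vehicle  riders  tip  day
0   truck       2   20  Sun
2     suv       2    2  Mon
6   truck       2   15  Wed
value_counts of vehicle:
vehicle
truck    2
suv      1
Name: count, dtype: int64
So idxmax() = truck.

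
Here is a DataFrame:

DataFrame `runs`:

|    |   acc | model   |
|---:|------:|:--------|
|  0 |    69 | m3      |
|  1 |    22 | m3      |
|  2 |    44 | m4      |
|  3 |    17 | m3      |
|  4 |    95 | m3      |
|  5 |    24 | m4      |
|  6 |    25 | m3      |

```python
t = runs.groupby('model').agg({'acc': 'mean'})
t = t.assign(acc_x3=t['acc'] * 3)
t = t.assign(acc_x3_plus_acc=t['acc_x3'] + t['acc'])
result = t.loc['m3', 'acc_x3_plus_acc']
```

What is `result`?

182.4

group by model, mean of acc:
        acc
model      
m3     45.6
m4     34.0
add column acc_x3 = t['acc'] * 3:
        acc  acc_x3
model              
m3     45.6   136.8
m4     34.0   102.0
add column acc_x3_plus_acc = t['acc_x3'] + t['acc']:
        acc  acc_x3  acc_x3_plus_acc
model                               
m3     45.6   136.8            182.4
m4     34.0   102.0            136.0
So loc['m3', 'acc_x3_plus_acc'] = 182.4.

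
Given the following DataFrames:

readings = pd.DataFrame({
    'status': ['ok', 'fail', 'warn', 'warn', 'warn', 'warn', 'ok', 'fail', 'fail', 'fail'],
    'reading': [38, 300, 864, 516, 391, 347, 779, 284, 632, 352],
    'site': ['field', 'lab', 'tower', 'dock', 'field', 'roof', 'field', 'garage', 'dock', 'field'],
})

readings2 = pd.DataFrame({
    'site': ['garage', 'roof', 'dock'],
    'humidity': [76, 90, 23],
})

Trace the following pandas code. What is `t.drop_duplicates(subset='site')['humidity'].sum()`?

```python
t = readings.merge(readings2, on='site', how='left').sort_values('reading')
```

merge on 'site' (how='left') → 10 rows:
  status  reading    site  humidity
0     ok       38   field       NaN
1   fail      300     lab       NaN
2   warn      864   tower       NaN
3   warn      516    dock      23.0
4   warn      391   field       NaN
5   warn      347    roof      90.0
6     ok      779   field       NaN
7   fail      284  garage      76.0
8   fail      632    dock      23.0
9   fail      352   field       NaN
sort by reading:
  status  reading    site  humidity
0     ok       38   field       NaN
7   fail      284  garage      76.0
1   fail      300     lab       NaN
5   warn      347    roof      90.0
9   fail      352   field       NaN
4   warn      391   field       NaN
3   warn      516    dock      23.0
8   fail      632    dock      23.0
6     ok      779   field       NaN
2   warn      864   tower       NaN
drop duplicate site (keep=first):
  status  reading    site  humidity
0     ok       38   field       NaN
7   fail      284  garage      76.0
1   fail      300     lab       NaN
5   warn      347    roof      90.0
3   warn      516    dock      23.0
2   warn      864   tower       NaN

189.0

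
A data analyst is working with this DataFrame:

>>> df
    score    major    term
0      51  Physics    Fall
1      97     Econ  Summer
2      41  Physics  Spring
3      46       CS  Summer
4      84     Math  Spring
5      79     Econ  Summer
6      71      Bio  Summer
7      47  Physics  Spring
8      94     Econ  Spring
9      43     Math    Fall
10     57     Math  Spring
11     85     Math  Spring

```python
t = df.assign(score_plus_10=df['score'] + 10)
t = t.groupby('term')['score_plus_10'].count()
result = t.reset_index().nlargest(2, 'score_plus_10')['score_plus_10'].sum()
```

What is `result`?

10

add column score_plus_10 = df['score'] + 10:
    score    major    term  score_plus_10
0      51  Physics    Fall             61
1      97     Econ  Summer            107
2      41  Physics  Spring             51
3      46       CS  Summer             56
4      84     Math  Spring             94
5      79     Econ  Summer             89
6      71      Bio  Summer             81
7      47  Physics  Spring             57
8      94     Econ  Spring            104
9      43     Math    Fall             53
10     57     Math  Spring             67
11     85     Math  Spring             95
group by term, count of score_plus_10:
term
Fall      2
Spring    6
Summer    4
Name: score_plus_10, dtype: int64
reset_index():
     term  score_plus_10
0    Fall              2
1  Spring              6
2  Summer              4
take 2 rows with largest score_plus_10:
     term  score_plus_10
1  Spring              6
2  Summer              4
Taking the sum of column 'score_plus_10' gives 10.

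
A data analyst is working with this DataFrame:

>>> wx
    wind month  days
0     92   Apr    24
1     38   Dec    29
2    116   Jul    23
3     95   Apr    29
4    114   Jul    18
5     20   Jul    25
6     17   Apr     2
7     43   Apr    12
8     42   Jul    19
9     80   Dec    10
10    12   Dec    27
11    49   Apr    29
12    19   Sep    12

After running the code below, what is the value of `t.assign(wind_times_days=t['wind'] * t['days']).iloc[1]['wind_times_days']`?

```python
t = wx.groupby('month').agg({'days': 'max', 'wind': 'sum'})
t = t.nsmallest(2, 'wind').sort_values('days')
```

3770

group by month: max(days), sum(wind):
       days  wind
month            
Apr      29   296
Dec      29   130
Jul      25   292
Sep      12    19
take 2 rows with smallest wind:
       days  wind
month            
Sep      12    19
Dec      29   130
sort by days:
       days  wind
month            
Sep      12    19
Dec      29   130
add column wind_times_days = t['wind'] * t['days']:
       days  wind  wind_times_days
month                             
Sep      12    19              228
Dec      29   130             3770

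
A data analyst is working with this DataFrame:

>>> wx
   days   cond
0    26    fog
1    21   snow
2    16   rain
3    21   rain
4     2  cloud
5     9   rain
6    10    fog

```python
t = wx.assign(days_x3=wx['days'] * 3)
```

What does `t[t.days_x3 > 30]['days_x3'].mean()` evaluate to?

63.0

add column days_x3 = wx['days'] * 3:
   days   cond  days_x3
0    26    fog       78
1    21   snow       63
2    16   rain       48
3    21   rain       63
4     2  cloud        6
5     9   rain       27
6    10    fog       30
filter rows where days_x3 > 30:
   days  cond  days_x3
0    26   fog       78
1    21  snow       63
2    16  rain       48
3    21  rain       63
The mean of column 'days_x3' is 63.0.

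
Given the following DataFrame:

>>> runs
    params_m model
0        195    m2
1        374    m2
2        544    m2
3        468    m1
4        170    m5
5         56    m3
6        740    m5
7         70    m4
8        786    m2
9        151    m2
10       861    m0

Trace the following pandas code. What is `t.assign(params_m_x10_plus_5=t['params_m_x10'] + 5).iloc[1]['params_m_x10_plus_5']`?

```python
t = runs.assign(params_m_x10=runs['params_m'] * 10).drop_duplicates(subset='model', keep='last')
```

565

add column params_m_x10 = runs['params_m'] * 10:
    params_m model  params_m_x10
0        195    m2          1950
1        374    m2          3740
2        544    m2          5440
3        468    m1          4680
4        170    m5          1700
5         56    m3           560
6        740    m5          7400
7         70    m4           700
8        786    m2          7860
9        151    m2          1510
10       861    m0          8610
drop duplicate model (keep=last):
    params_m model  params_m_x10
3        468    m1          4680
5         56    m3           560
6        740    m5          7400
7         70    m4           700
9        151    m2          1510
10       861    m0          8610
add column params_m_x10_plus_5 = t['params_m_x10'] + 5:
    params_m model  params_m_x10  params_m_x10_plus_5
3        468    m1          4680                 4685
5         56    m3           560                  565
6        740    m5          7400                 7405
7         70    m4           700                  705
9        151    m2          1510                 1515
10       861    m0          8610                 8615
Reading off the value at position 1, column 'params_m_x10_plus_5', we get 565.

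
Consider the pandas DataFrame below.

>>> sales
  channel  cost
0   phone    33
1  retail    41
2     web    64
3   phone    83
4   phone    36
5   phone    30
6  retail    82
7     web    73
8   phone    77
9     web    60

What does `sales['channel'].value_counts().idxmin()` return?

value_counts of channel:
channel
phone     5
web       3
retail    2
Name: count, dtype: int64
The label with the smallest value is retail.

retail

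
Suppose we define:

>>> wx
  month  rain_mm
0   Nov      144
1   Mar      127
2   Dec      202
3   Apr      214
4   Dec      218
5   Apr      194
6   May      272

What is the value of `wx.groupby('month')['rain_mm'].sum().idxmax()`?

Dec

group by month, sum of rain_mm:
month
Apr    408
Dec    420
Mar    127
May    272
Nov    144
Name: rain_mm, dtype: int64
Finally, label with the largest value = Dec.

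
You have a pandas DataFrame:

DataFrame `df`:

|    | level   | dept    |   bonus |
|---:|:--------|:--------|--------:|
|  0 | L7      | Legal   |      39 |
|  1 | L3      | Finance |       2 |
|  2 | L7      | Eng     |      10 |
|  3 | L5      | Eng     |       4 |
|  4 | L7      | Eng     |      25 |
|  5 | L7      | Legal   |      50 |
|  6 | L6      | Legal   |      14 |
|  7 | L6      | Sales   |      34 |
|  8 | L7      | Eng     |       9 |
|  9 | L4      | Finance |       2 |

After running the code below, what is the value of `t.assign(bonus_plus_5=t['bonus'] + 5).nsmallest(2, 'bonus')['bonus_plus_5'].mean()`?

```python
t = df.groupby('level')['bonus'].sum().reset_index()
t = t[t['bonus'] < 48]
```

group by level, sum of bonus:
level
L3      2
L4      2
L5      4
L6     48
L7    133
Name: bonus, dtype: int64
reset_index():
  level  bonus
0    L3      2
1    L4      2
2    L5      4
3    L6     48
4    L7    133
filter rows where bonus < 48:
  level  bonus
0    L3      2
1    L4      2
2    L5      4
add column bonus_plus_5 = t['bonus'] + 5:
  level  bonus  bonus_plus_5
0    L3      2             7
1    L4      2             7
2    L5      4             9
take 2 rows with smallest bonus:
  level  bonus  bonus_plus_5
0    L3      2             7
1    L4      2             7
Taking the mean of column 'bonus_plus_5' gives 7.0.

7.0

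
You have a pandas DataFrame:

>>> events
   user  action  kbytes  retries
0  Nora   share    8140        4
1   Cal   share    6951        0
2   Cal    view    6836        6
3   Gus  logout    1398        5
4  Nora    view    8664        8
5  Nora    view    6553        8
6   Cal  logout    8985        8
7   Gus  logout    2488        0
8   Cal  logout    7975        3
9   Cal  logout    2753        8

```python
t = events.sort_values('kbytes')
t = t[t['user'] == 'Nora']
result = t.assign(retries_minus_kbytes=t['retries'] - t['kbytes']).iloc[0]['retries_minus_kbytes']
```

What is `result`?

sort by kbytes:
   user  action  kbytes  retries
3   Gus  logout    1398        5
7   Gus  logout    2488        0
9   Cal  logout    2753        8
5  Nora    view    6553        8
2   Cal    view    6836        6
1   Cal   share    6951        0
8   Cal  logout    7975        3
0  Nora   share    8140        4
4  Nora    view    8664        8
6   Cal  logout    8985        8
filter rows where user == 'Nora':
   user action  kbytes  retries
5  Nora   view    6553        8
0  Nora  share    8140        4
4  Nora   view    8664        8
add column retries_minus_kbytes = t['retries'] - t['kbytes']:
   user action  kbytes  retries  retries_minus_kbytes
5  Nora   view    6553        8                 -6545
0  Nora  share    8140        4                 -8136
4  Nora   view    8664        8                 -8656
Reading off the value at position 0, column 'retries_minus_kbytes', we get -6545.

-6545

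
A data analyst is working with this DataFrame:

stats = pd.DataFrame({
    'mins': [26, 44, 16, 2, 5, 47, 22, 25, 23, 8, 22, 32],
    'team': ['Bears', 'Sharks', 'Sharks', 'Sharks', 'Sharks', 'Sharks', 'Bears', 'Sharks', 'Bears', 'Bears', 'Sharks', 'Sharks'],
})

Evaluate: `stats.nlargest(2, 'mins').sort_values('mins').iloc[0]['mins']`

take 2 rows with largest mins:
   mins    team
5    47  Sharks
1    44  Sharks
sort by mins:
   mins    team
1    44  Sharks
5    47  Sharks

44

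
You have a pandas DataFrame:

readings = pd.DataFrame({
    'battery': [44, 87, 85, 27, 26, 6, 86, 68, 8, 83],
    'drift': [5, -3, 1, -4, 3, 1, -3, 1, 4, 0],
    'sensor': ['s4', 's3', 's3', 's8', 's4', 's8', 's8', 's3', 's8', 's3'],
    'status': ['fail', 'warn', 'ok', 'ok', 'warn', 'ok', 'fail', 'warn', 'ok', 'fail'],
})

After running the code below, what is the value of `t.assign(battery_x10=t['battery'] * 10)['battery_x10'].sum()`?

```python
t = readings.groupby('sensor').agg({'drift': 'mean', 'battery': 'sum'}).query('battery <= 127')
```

1970

group by sensor: mean(drift), sum(battery):
        drift  battery
sensor                
s3      -0.25      323
s4       4.00       70
s8      -0.50      127
filter rows where battery <= 127:
        drift  battery
sensor                
s4        4.0       70
s8       -0.5      127
add column battery_x10 = t['battery'] * 10:
        drift  battery  battery_x10
sensor                             
s4        4.0       70          700
s8       -0.5      127         1270
Then the sum of column 'battery_x10': 1970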